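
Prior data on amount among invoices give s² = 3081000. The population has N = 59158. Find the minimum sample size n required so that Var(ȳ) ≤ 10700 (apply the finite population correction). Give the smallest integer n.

Without fpc, n₀ = s²/D = 3081000/10700 = 287.9439.
With fpc, (1 − n/N)·s²/n ≤ D requires n ≥ n₀/(1 + n₀/N) = 287.9439/(1 + 287.9439/59158) = 286.5492.
Rounding up, n = 287.

287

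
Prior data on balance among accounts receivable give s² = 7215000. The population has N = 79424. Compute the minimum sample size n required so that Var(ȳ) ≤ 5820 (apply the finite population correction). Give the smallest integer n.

Without fpc, n₀ = s²/D = 7215000/5820 = 1239.6907.
With fpc, (1 − n/N)·s²/n ≤ D requires n ≥ n₀/(1 + n₀/N) = 1239.6907/(1 + 1239.6907/79424) = 1220.6383.
Rounding up, n = 1221.

1221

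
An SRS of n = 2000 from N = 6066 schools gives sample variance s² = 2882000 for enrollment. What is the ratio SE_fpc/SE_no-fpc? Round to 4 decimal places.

0.8187

f = n/N = 2000/6066 = 0.32970656.
SE_no-fpc = √(s²/n) = 37.960506; SE_fpc = √((1−f)s²/n) = 31.078817.
Ratio = √(1−f) = 0.81871450.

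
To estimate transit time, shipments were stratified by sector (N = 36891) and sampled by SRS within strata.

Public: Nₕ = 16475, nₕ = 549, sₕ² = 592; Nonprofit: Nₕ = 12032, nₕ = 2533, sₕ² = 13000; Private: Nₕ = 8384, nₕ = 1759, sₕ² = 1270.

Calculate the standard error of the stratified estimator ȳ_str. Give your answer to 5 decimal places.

0.81754

Var(ȳ_str) = Σₕ Wₕ²(1 − fₕ)sₕ²/nₕ with Wₕ = Nₕ/N, N = 36891.
Public: Wₕ = 0.44658589; term = 0.44658589²·(1 − 0.03332322)·592/549 = 0.20789337.
Nonprofit: Wₕ = 0.32615001; term = 0.32615001²·(1 − 0.21052194)·13000/2533 = 0.4310057.
Private: Wₕ = 0.22726410; term = 0.22726410²·(1 − 0.20980439)·1270/1759 = 0.029466882.
Sum = 0.66836595.
SE = √(0.66836595) = 0.81754.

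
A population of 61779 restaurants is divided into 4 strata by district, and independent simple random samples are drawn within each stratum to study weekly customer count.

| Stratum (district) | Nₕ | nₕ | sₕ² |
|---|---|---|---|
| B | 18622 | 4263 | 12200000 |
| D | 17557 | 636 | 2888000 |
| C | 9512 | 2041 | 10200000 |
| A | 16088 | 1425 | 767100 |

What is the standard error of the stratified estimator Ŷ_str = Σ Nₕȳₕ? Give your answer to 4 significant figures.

Var(Ŷ_str) = Σₕ Nₕ²(1 − fₕ)sₕ²/nₕ.
B: 18622²·(1 − 4263/18622)·12200000/4263 = 7.6523534 × 10^11.
D: 17557²·(1 − 636/17557)·2888000/636 = 1.3490138 × 10^12.
C: 9512²·(1 − 2041/9512)·10200000/2041 = 3.5514667 × 10^11.
A: 16088²·(1 − 1425/16088)·767100/1425 = 1.269878 × 10^11.
Sum = 2.5963836 × 10^12.
SE = √(2.5963836 × 10^12) = 1.611 × 10^6.

1.611 × 10^6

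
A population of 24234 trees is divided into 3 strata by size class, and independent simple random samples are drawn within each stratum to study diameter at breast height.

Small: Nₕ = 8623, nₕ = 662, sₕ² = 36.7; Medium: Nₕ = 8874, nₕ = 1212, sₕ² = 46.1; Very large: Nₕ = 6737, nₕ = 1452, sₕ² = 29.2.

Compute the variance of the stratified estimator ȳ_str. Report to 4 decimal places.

Var(ȳ_str) = Σₕ Wₕ²(1 − fₕ)sₕ²/nₕ with Wₕ = Nₕ/N, N = 24234.
Small: Wₕ = 0.35582240; term = 0.35582240²·(1 − 0.07677143)·36.7/662 = 0.0064801324.
Medium: Wₕ = 0.36617975; term = 0.36617975²·(1 − 0.13657877)·46.1/1212 = 0.0044036183.
Very large: Wₕ = 0.27799785; term = 0.27799785²·(1 − 0.21552620)·29.2/1452 = 0.0012192073.
Sum = 0.012102958.

0.0121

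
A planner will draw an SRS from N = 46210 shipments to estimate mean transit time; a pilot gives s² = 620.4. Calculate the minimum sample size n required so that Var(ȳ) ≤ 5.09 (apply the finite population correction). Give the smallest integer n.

Without fpc, n₀ = s²/D = 620.4/5.09 = 121.8861.
With fpc, (1 − n/N)·s²/n ≤ D requires n ≥ n₀/(1 + n₀/N) = 121.8861/(1 + 121.8861/46210) = 121.5655.
Rounding up, n = 122.

122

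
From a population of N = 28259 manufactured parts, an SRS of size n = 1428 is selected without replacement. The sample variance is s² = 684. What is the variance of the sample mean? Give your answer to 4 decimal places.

Under SRS without replacement, Var(ȳ) = (1 − f)·s²/n with f = n/N = 1428/28259 = 0.05053257.
Var(ȳ) = (1 − 0.05053257)·684/1428 = 0.94946743·0.4789916 = 0.45478692.

0.4548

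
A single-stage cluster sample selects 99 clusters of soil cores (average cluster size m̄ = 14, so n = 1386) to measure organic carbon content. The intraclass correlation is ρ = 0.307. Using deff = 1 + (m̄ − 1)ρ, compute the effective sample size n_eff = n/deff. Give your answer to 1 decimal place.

277.7

deff = 1 + (14 − 1)·0.307 = 1 + 3.991 = 4.991.
n_eff = 1386 / 4.991 = 277.7.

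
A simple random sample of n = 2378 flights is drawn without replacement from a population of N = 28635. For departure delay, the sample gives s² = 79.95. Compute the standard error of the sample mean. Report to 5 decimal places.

0.17558

Under SRS without replacement, Var(ȳ) = (1 − f)·s²/n with f = n/N = 2378/28635 = 0.08304522.
Var(ȳ) = (1 − 0.08304522)·79.95/2378 = 0.91695478·0.03362069 = 0.030828652.
SE(ȳ) = √(0.030828652) = 0.17558.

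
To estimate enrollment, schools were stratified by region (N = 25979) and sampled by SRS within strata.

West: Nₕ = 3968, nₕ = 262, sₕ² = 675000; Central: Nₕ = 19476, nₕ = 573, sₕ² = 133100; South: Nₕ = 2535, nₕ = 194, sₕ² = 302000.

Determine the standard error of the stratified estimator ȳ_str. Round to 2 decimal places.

14.02

Var(ȳ_str) = Σₕ Wₕ²(1 − fₕ)sₕ²/nₕ with Wₕ = Nₕ/N, N = 25979.
West: Wₕ = 0.15273875; term = 0.15273875²·(1 − 0.06602823)·675000/262 = 56.135126.
Central: Wₕ = 0.74968244; term = 0.74968244²·(1 − 0.02942083)·133100/573 = 126.70947.
South: Wₕ = 0.09757881; term = 0.09757881²·(1 − 0.07652860)·302000/194 = 13.687992.
Sum = 196.53259.
SE = √(196.53259) = 14.02.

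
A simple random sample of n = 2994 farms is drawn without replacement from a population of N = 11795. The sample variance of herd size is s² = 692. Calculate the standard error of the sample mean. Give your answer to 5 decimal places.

0.41528

Under SRS without replacement, Var(ȳ) = (1 − f)·s²/n with f = n/N = 2994/11795 = 0.25383637.
Var(ȳ) = (1 − 0.25383637)·692/2994 = 0.74616363·0.23112892 = 0.17246.
SE(ȳ) = √(0.17246) = 0.41528.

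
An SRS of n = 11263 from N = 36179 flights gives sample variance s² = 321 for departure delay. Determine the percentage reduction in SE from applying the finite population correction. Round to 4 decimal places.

f = n/N = 11263/36179 = 0.31131319.
SE_no-fpc = √(s²/n) = 0.16882061; SE_fpc = √((1−f)s²/n) = 0.14009943.
Ratio = √(1−f) = 0.82987156. Reduction = 100·(1 − 0.82987156) = 17.0128%.

17.0128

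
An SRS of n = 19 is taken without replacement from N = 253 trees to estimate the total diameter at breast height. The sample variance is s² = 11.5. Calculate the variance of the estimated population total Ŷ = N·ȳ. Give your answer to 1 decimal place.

35832.8

Var(Ŷ) = N²·Var(ȳ) = N²·(1 − n/N)·s²/n.
f = 19/253 = 0.07509881; Var(ȳ) = 0.92490119·11.5/19 = 0.55980861.
Var(Ŷ) = 253² · 0.55980861 = 35832.789.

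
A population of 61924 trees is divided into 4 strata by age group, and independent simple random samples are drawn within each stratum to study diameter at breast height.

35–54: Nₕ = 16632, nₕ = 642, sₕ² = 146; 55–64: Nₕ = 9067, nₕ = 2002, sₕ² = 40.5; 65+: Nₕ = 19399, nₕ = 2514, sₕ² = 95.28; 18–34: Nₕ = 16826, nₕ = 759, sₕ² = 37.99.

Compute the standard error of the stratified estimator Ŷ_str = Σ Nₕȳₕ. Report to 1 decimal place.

Var(Ŷ_str) = Σₕ Nₕ²(1 − fₕ)sₕ²/nₕ.
35–54: 16632²·(1 − 642/16632)·146/642 = 6.0479859 × 10^7.
55–64: 9067²·(1 − 2002/9067)·40.5/2002 = 1.2958858 × 10^6.
65+: 19399²·(1 − 2514/19399)·95.28/2514 = 1.2414147 × 10^7.
18–34: 16826²·(1 − 759/16826)·37.99/759 = 1.3531414 × 10^7.
Sum = 8.7721306 × 10^7.
SE = √(8.7721306 × 10^7) = 9366.0.

9366.0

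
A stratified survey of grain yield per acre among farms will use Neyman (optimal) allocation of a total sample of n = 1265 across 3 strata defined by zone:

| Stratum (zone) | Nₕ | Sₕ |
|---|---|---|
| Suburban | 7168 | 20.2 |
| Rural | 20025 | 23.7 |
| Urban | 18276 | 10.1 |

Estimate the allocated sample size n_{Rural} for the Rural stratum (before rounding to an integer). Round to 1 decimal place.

746.7

Neyman allocation: nₕ = n·NₕSₕ / Σⱼ NⱼSⱼ.
Σ NⱼSⱼ = 7168·20.2 + 20025·23.7 + 18276·10.1 = 803973.7.
n_{Rural} = 1265·20025·23.7 / 803973.7 = 746.7.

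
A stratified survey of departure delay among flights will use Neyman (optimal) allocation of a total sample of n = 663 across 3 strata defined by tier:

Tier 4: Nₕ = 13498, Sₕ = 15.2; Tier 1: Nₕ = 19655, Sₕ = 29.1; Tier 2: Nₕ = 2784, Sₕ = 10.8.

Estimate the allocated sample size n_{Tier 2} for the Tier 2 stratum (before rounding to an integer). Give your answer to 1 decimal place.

24.7

Neyman allocation: nₕ = n·NₕSₕ / Σⱼ NⱼSⱼ.
Σ NⱼSⱼ = 13498·15.2 + 19655·29.1 + 2784·10.8 = 807197.3.
n_{Tier 2} = 663·2784·10.8 / 807197.3 = 24.7.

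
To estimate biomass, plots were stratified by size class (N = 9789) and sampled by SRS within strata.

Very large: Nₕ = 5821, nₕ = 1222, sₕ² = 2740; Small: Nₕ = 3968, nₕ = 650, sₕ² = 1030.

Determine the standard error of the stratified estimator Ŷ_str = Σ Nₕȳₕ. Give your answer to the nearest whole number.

8994

Var(Ŷ_str) = Σₕ Nₕ²(1 − fₕ)sₕ²/nₕ.
Very large: 5821²·(1 − 1222/5821)·2740/1222 = 6.0026133 × 10^7.
Small: 3968²·(1 − 650/3968)·1030/650 = 2.0862767 × 10^7.
Sum = 8.08889 × 10^7.
SE = √(8.08889 × 10^7) = 8994.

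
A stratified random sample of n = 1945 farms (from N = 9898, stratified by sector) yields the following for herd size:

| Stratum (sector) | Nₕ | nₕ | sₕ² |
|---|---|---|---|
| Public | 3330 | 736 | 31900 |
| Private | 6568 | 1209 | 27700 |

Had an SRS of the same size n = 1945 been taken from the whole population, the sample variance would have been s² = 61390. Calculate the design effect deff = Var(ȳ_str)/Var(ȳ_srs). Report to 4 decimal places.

0.4753

Var(ȳ_str) = Σ Wₕ²(1−fₕ)sₕ²/nₕ with Wₕ = Nₕ/9898:
  Public: (3330/9898)²·(1−736/3330)·31900/736 = 3.8214851
  Private: (6568/9898)²·(1−1209/6568)·27700/1209 = 8.2314334
  → Var(ȳ_str) = 12.052919.
Var(ȳ_srs) = (1 − 1945/9898)·61390/1945 = 25.360719.
deff = 12.052919 / 25.360719 = 0.4753.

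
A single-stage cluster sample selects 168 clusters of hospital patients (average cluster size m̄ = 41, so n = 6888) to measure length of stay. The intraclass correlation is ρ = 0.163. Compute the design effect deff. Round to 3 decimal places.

7.520

deff = 1 + (41 − 1)·0.163 = 1 + 6.52 = 7.52.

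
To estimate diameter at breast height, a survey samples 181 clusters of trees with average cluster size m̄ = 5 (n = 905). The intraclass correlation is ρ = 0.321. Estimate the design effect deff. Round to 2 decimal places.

deff = 1 + (5 − 1)·0.321 = 1 + 1.284 = 2.284.

2.28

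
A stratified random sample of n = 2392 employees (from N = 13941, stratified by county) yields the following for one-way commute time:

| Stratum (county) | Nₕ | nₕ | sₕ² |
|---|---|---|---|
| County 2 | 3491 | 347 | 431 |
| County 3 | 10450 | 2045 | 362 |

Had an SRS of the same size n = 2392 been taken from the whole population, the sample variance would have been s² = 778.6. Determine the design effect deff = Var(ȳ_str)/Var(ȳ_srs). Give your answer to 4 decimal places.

Var(ȳ_str) = Σ Wₕ²(1−fₕ)sₕ²/nₕ with Wₕ = Nₕ/13941:
  County 2: (3491/13941)²·(1−347/3491)·431/347 = 0.070144291
  County 3: (10450/13941)²·(1−2045/10450)·362/2045 = 0.07999842
  → Var(ȳ_str) = 0.15014271.
Var(ȳ_srs) = (1 − 2392/13941)·778.6/2392 = 0.26965202.
deff = 0.15014271 / 0.26965202 = 0.5568.

0.5568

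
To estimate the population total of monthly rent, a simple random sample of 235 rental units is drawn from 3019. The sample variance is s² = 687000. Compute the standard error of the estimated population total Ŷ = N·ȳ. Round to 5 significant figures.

Var(Ŷ) = N²·Var(ȳ) = N²·(1 − n/N)·s²/n.
f = 235/3019 = 0.07784034; Var(ȳ) = 0.92215966·687000/235 = 2695.8455.
Var(Ŷ) = 3019² · 2695.8455 = 2.4570909 × 10^10.
SE(Ŷ) = √(2.4570909 × 10^10) = 156750.

156750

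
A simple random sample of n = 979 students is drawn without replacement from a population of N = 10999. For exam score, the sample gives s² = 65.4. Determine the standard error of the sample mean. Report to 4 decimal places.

Under SRS without replacement, Var(ȳ) = (1 − f)·s²/n with f = n/N = 979/10999 = 0.08900809.
Var(ȳ) = (1 − 0.08900809)·65.4/979 = 0.91099191·0.06680286 = 0.060856865.
SE(ȳ) = √(0.060856865) = 0.2467.

0.2467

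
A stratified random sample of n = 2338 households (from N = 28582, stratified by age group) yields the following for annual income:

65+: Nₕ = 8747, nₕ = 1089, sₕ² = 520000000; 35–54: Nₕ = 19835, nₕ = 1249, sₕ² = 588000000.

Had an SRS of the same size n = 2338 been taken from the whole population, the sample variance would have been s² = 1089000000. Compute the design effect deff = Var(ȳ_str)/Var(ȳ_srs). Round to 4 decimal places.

0.5883

Var(ȳ_str) = Σ Wₕ²(1−fₕ)sₕ²/nₕ with Wₕ = Nₕ/28582:
  65+: (8747/28582)²·(1−1089/8747)·520000000/1089 = 39152.971
  35–54: (19835/28582)²·(1−1249/19835)·588000000/1249 = 212445.63
  → Var(ȳ_str) = 251598.6.
Var(ȳ_srs) = (1 − 2338/28582)·1089000000/2338 = 427681.82.
deff = 251598.6 / 427681.82 = 0.5883.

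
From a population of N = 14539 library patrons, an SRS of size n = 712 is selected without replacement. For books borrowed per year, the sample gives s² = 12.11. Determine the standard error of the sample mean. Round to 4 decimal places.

Under SRS without replacement, Var(ȳ) = (1 − f)·s²/n with f = n/N = 712/14539 = 0.04897173.
Var(ȳ) = (1 − 0.04897173)·12.11/712 = 0.95102827·0.017008427 = 0.016175495.
SE(ȳ) = √(0.016175495) = 0.1272.

0.1272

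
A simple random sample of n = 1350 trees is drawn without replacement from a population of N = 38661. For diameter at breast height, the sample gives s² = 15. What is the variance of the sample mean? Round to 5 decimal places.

0.01072

Under SRS without replacement, Var(ȳ) = (1 − f)·s²/n with f = n/N = 1350/38661 = 0.03491891.
Var(ȳ) = (1 − 0.03491891)·15/1350 = 0.96508109·0.011111111 = 0.010723123.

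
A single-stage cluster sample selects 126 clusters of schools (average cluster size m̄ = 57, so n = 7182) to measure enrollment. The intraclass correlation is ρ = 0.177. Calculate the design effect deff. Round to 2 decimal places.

deff = 1 + (57 − 1)·0.177 = 1 + 9.912 = 10.912.

10.91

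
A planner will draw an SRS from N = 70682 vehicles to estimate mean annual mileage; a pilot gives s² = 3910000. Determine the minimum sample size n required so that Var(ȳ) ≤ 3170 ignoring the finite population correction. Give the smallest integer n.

1234

Without fpc, n₀ = s²/D = 3910000/3170 = 1233.4385.
Rounding up, n = 1234.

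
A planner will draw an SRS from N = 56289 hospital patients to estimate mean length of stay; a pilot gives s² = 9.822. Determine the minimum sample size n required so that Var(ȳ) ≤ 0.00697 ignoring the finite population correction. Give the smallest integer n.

1410

Without fpc, n₀ = s²/D = 9.822/0.00697 = 1409.1822.
Rounding up, n = 1410.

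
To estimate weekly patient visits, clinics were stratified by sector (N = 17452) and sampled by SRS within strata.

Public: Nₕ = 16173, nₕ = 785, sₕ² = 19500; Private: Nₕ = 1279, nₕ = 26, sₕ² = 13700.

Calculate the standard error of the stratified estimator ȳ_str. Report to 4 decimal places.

4.8032

Var(ȳ_str) = Σₕ Wₕ²(1 − fₕ)sₕ²/nₕ with Wₕ = Nₕ/N, N = 17452.
Public: Wₕ = 0.92671327; term = 0.92671327²·(1 − 0.04853769)·19500/785 = 20.297722.
Private: Wₕ = 0.07328673; term = 0.07328673²·(1 − 0.02032838)·13700/26 = 2.7725439.
Sum = 23.070266.
SE = √(23.070266) = 4.8032.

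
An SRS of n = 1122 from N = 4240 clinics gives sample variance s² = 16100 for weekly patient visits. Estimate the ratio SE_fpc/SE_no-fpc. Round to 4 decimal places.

0.8575

f = n/N = 1122/4240 = 0.26462264.
SE_no-fpc = √(s²/n) = 3.788057; SE_fpc = √((1−f)s²/n) = 3.248416.
Ratio = √(1−f) = 0.85754146.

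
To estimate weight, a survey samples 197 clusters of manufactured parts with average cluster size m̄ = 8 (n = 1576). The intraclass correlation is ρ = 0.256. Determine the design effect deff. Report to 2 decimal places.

deff = 1 + (8 − 1)·0.256 = 1 + 1.792 = 2.792.

2.79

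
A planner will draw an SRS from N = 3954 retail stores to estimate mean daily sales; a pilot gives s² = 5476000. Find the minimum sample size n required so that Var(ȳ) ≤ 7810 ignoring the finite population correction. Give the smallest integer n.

702

Without fpc, n₀ = s²/D = 5476000/7810 = 701.1524.
Rounding up, n = 702.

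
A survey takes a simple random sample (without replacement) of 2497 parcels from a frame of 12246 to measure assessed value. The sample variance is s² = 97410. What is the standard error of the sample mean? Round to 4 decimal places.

Under SRS without replacement, Var(ȳ) = (1 − f)·s²/n with f = n/N = 2497/12246 = 0.20390332.
Var(ȳ) = (1 − 0.20390332)·97410/2497 = 0.79609668·39.010813 = 31.056379.
SE(ȳ) = √(31.056379) = 5.5728.

5.5728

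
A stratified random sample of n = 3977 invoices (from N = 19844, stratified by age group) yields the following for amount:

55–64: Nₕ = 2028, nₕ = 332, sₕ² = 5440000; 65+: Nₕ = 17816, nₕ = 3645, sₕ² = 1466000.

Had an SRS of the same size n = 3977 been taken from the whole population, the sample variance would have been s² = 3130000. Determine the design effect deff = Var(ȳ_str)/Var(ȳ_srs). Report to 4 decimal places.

0.6372

Var(ȳ_str) = Σ Wₕ²(1−fₕ)sₕ²/nₕ with Wₕ = Nₕ/19844:
  55–64: (2028/19844)²·(1−332/2028)·5440000/332 = 143.11863
  65+: (17816/19844)²·(1−3645/17816)·1466000/3645 = 257.86281
  → Var(ȳ_str) = 400.98144.
Var(ȳ_srs) = (1 − 3977/19844)·3130000/3977 = 629.2951.
deff = 400.98144 / 629.2951 = 0.6372.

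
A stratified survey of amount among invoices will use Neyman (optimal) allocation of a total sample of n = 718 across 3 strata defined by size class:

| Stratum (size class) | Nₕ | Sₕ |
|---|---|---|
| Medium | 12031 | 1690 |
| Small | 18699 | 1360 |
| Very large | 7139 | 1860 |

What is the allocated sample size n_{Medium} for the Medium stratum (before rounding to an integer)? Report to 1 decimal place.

247.3

Neyman allocation: nₕ = n·NₕSₕ / Σⱼ NⱼSⱼ.
Σ NⱼSⱼ = 12031·1690 + 18699·1360 + 7139·1860 = 5.904157 × 10^7.
n_{Medium} = 718·12031·1690 / (5.904157 × 10^7) = 247.3.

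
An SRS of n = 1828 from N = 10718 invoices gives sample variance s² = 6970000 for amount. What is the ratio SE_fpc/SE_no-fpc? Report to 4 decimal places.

0.9107

f = n/N = 1828/10718 = 0.17055421.
SE_no-fpc = √(s²/n) = 61.748767; SE_fpc = √((1−f)s²/n) = 56.23702.
Ratio = √(1−f) = 0.91073915.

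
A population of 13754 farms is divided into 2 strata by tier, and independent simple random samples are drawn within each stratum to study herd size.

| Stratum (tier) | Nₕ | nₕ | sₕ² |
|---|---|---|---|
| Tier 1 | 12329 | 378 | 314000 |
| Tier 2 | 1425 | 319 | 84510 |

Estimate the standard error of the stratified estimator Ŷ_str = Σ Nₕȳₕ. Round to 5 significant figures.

350450

Var(Ŷ_str) = Σₕ Nₕ²(1 − fₕ)sₕ²/nₕ.
Tier 1: 12329²·(1 − 378/12329)·314000/378 = 1.2239677 × 10^11.
Tier 2: 1425²·(1 − 319/1425)·84510/319 = 4.1752974 × 10^8.
Sum = 1.228143 × 10^11.
SE = √(1.228143 × 10^11) = 350450.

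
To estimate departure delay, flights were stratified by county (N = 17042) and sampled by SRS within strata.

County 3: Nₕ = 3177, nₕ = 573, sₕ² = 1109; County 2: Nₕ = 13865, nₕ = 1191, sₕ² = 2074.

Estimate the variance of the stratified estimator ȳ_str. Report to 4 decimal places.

1.1088

Var(ȳ_str) = Σₕ Wₕ²(1 − fₕ)sₕ²/nₕ with Wₕ = Nₕ/N, N = 17042.
County 3: Wₕ = 0.18642178; term = 0.18642178²·(1 − 0.18035883)·1109/573 = 0.055130762.
County 2: Wₕ = 0.81357822; term = 0.81357822²·(1 − 0.08589975)·2074/1191 = 1.0536332.
Sum = 1.108764.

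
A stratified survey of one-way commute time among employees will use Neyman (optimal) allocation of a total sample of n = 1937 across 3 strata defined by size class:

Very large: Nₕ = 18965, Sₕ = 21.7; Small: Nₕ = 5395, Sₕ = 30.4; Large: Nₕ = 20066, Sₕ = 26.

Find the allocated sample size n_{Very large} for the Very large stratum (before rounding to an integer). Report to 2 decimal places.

726.49

Neyman allocation: nₕ = n·NₕSₕ / Σⱼ NⱼSⱼ.
Σ NⱼSⱼ = 18965·21.7 + 5395·30.4 + 20066·26 = 1.0972645 × 10^6.
n_{Very large} = 1937·18965·21.7 / (1.0972645 × 10^6) = 726.49.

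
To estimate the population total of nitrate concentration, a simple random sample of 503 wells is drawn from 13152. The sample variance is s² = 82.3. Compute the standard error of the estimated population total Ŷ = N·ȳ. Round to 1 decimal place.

Var(Ŷ) = N²·Var(ȳ) = N²·(1 − n/N)·s²/n.
f = 503/13152 = 0.03824513; Var(ȳ) = 0.96175487·82.3/503 = 0.15736069.
Var(Ŷ) = 13152² · 0.15736069 = 2.7219482 × 10^7.
SE(Ŷ) = √(2.7219482 × 10^7) = 5217.2.

5217.2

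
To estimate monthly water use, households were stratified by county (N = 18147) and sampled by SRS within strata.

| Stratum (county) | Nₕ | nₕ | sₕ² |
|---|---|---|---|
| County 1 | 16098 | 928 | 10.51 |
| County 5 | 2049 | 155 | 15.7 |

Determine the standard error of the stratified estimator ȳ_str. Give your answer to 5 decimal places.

Var(ȳ_str) = Σₕ Wₕ²(1 − fₕ)sₕ²/nₕ with Wₕ = Nₕ/N, N = 18147.
County 1: Wₕ = 0.88708878; term = 0.88708878²·(1 − 0.05764691)·10.51/928 = 0.0083985162.
County 5: Wₕ = 0.11291122; term = 0.11291122²·(1 − 0.07564666)·15.7/155 = 0.0011936588.
Sum = 0.009592175.
SE = √(0.009592175) = 0.09794.

0.09794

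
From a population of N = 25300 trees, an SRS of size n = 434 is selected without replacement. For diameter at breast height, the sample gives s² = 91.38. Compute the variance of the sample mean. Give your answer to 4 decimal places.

0.2069

Under SRS without replacement, Var(ȳ) = (1 − f)·s²/n with f = n/N = 434/25300 = 0.01715415.
Var(ȳ) = (1 − 0.01715415)·91.38/434 = 0.98284585·0.210553 = 0.20694114.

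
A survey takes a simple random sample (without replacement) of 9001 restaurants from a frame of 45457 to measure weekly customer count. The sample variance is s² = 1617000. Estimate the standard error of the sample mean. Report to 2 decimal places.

Under SRS without replacement, Var(ȳ) = (1 − f)·s²/n with f = n/N = 9001/45457 = 0.19801131.
Var(ȳ) = (1 − 0.19801131)·1617000/9001 = 0.80198869·179.64671 = 144.07463.
SE(ȳ) = √(144.07463) = 12.00.

12.00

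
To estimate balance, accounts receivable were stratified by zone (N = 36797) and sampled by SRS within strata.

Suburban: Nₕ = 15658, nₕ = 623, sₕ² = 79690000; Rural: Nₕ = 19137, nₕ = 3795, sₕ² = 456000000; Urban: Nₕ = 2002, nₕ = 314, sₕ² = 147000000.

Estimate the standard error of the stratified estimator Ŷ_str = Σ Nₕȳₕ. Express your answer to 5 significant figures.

8.1837 × 10^6

Var(Ŷ_str) = Σₕ Nₕ²(1 − fₕ)sₕ²/nₕ.
Suburban: 15658²·(1 − 623/15658)·79690000/623 = 3.0113102 × 10^13.
Rural: 19137²·(1 − 3795/19137)·456000000/3795 = 3.5278401 × 10^13.
Urban: 2002²·(1 − 314/2002)·147000000/314 = 1.5820646 × 10^12.
Sum = 6.6973568 × 10^13.
SE = √(6.6973568 × 10^13) = 8.1837 × 10^6.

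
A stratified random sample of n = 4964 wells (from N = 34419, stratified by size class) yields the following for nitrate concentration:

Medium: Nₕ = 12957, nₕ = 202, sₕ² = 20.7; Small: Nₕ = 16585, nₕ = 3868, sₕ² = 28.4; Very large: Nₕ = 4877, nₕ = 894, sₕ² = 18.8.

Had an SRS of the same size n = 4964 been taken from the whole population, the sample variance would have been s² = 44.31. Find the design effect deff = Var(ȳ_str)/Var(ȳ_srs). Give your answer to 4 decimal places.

2.0877

Var(ȳ_str) = Σ Wₕ²(1−fₕ)sₕ²/nₕ with Wₕ = Nₕ/34419:
  Medium: (12957/34419)²·(1−202/12957)·20.7/202 = 0.014295765
  Small: (16585/34419)²·(1−3868/16585)·28.4/3868 = 0.0013071804
  Very large: (4877/34419)²·(1−894/4877)·18.8/894 = 3.4481559 × 10^-4
  → Var(ȳ_str) = 0.015947761.
Var(ȳ_srs) = (1 − 4964/34419)·44.31/4964 = 0.0076388988.
deff = 0.015947761 / 0.0076388988 = 2.0877.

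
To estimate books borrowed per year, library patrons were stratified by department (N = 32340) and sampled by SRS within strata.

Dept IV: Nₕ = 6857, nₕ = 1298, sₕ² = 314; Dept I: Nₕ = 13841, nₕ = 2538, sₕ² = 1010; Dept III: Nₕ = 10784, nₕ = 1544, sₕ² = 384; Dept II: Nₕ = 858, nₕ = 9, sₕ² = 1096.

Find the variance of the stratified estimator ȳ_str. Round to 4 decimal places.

Var(ȳ_str) = Σₕ Wₕ²(1 − fₕ)sₕ²/nₕ with Wₕ = Nₕ/N, N = 32340.
Dept IV: Wₕ = 0.21202845; term = 0.21202845²·(1 − 0.18929561)·314/1298 = 0.0088166936.
Dept I: Wₕ = 0.42798392; term = 0.42798392²·(1 − 0.18336825)·1010/2538 = 0.059526579.
Dept III: Wₕ = 0.33345702; term = 0.33345702²·(1 − 0.14317507)·384/1544 = 0.023694947.
Dept II: Wₕ = 0.02653061; term = 0.02653061²·(1 − 0.01048951)·1096/9 = 0.084817016.
Sum = 0.17685524.

0.1769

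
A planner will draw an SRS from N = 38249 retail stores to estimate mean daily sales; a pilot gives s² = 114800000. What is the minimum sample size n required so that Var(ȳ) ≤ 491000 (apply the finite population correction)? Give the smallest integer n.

Without fpc, n₀ = s²/D = 114800000/491000 = 233.8086.
With fpc, (1 − n/N)·s²/n ≤ D requires n ≥ n₀/(1 + n₀/N) = 233.8086/(1 + 233.8086/38249) = 232.3881.
Rounding up, n = 233.

233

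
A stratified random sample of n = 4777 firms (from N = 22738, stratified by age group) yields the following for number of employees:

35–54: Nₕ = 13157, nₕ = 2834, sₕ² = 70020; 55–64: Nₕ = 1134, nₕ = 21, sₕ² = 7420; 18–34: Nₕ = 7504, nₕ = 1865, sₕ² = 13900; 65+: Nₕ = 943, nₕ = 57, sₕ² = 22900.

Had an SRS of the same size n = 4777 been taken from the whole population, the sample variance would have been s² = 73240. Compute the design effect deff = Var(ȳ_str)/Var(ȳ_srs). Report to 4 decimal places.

Var(ȳ_str) = Σ Wₕ²(1−fₕ)sₕ²/nₕ with Wₕ = Nₕ/22738:
  35–54: (13157/22738)²·(1−2834/13157)·70020/2834 = 6.4905356
  55–64: (1134/22738)²·(1−21/1134)·7420/21 = 0.862558
  18–34: (7504/22738)²·(1−1865/7504)·13900/1865 = 0.60999512
  65+: (943/22738)²·(1−57/943)·22900/57 = 0.64923439
  → Var(ȳ_str) = 8.6123231.
Var(ȳ_srs) = (1 − 4777/22738)·73240/4777 = 12.110759.
deff = 8.6123231 / 12.110759 = 0.7111.

0.7111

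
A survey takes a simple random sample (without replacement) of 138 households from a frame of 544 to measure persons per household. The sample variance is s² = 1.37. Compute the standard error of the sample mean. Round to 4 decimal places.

Under SRS without replacement, Var(ȳ) = (1 − f)·s²/n with f = n/N = 138/544 = 0.25367647.
Var(ȳ) = (1 − 0.25367647)·1.37/138 = 0.74632353·0.0099275362 = 0.0074091539.
SE(ȳ) = √(0.0074091539) = 0.0861.

0.0861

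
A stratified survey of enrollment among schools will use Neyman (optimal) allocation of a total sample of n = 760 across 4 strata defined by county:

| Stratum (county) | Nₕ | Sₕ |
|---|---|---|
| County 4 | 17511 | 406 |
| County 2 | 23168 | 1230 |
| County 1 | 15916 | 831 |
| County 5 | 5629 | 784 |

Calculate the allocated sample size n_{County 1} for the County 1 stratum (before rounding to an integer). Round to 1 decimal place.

188.8

Neyman allocation: nₕ = n·NₕSₕ / Σⱼ NⱼSⱼ.
Σ NⱼSⱼ = 17511·406 + 23168·1230 + 15916·831 + 5629·784 = 5.3245438 × 10^7.
n_{County 1} = 760·15916·831 / (5.3245438 × 10^7) = 188.8.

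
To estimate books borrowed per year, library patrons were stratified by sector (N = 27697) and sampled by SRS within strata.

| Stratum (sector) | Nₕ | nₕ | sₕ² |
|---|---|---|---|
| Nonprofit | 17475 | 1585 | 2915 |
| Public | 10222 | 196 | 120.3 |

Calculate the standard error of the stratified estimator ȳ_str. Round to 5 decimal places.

Var(ȳ_str) = Σₕ Wₕ²(1 − fₕ)sₕ²/nₕ with Wₕ = Nₕ/N, N = 27697.
Nonprofit: Wₕ = 0.63093476; term = 0.63093476²·(1 − 0.09070100)·2915/1585 = 0.66570974.
Public: Wₕ = 0.36906524; term = 0.36906524²·(1 − 0.01917433)·120.3/196 = 0.081998833.
Sum = 0.74770857.
SE = √(0.74770857) = 0.86470.

0.86470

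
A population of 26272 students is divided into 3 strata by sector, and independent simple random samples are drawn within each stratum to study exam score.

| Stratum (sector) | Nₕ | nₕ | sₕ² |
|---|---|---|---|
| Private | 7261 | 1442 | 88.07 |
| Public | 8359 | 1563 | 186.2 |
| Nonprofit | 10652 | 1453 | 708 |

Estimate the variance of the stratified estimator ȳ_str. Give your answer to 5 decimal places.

0.08272

Var(ȳ_str) = Σₕ Wₕ²(1 − fₕ)sₕ²/nₕ with Wₕ = Nₕ/N, N = 26272.
Private: Wₕ = 0.27637789; term = 0.27637789²·(1 − 0.19859523)·88.07/1442 = 0.0037387055.
Public: Wₕ = 0.31817144; term = 0.31817144²·(1 − 0.18698409)·186.2/1563 = 0.0098048764.
Nonprofit: Wₕ = 0.40545067; term = 0.40545067²·(1 − 0.13640631)·708/1453 = 0.069175634.
Sum = 0.082719216.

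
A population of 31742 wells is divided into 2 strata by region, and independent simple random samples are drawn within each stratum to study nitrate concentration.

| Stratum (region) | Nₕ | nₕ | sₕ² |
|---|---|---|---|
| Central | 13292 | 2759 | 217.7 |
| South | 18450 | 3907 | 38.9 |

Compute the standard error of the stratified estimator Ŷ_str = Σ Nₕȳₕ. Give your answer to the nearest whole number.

3704

Var(Ŷ_str) = Σₕ Nₕ²(1 − fₕ)sₕ²/nₕ.
Central: 13292²·(1 − 2759/13292)·217.7/2759 = 1.1047122 × 10^7.
South: 18450²·(1 − 3907/18450)·38.9/3907 = 2.6715085 × 10^6.
Sum = 1.3718631 × 10^7.
SE = √(1.3718631 × 10^7) = 3704.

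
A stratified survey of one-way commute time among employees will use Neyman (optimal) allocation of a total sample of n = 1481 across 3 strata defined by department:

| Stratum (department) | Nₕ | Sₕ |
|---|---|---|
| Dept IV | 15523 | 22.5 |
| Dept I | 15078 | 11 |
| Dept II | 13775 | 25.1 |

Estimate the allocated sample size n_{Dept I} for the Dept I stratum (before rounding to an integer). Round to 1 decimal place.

285.3

Neyman allocation: nₕ = n·NₕSₕ / Σⱼ NⱼSⱼ.
Σ NⱼSⱼ = 15523·22.5 + 15078·11 + 13775·25.1 = 860878.
n_{Dept I} = 1481·15078·11 / 860878 = 285.3.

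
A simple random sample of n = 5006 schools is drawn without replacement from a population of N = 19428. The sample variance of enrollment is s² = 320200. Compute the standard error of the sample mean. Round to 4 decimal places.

Under SRS without replacement, Var(ȳ) = (1 − f)·s²/n with f = n/N = 5006/19428 = 0.25766934.
Var(ȳ) = (1 − 0.25766934)·320200/5006 = 0.74233066·63.963244 = 47.481877.
SE(ȳ) = √(47.481877) = 6.8907.

6.8907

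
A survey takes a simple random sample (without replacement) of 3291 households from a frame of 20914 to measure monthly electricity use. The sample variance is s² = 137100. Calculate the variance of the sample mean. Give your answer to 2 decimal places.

Under SRS without replacement, Var(ȳ) = (1 − f)·s²/n with f = n/N = 3291/20914 = 0.15735871.
Var(ȳ) = (1 − 0.15735871)·137100/3291 = 0.84264129·41.65907 = 35.103653.

35.10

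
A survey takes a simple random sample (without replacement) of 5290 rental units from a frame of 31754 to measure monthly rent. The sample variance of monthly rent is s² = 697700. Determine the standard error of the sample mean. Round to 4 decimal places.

10.4842

Under SRS without replacement, Var(ȳ) = (1 − f)·s²/n with f = n/N = 5290/31754 = 0.16659319.
Var(ȳ) = (1 − 0.16659319)·697700/5290 = 0.83340681·131.89036 = 109.91832.
SE(ȳ) = √(109.91832) = 10.4842.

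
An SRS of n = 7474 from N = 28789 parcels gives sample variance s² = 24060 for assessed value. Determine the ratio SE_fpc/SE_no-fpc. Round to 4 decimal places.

f = n/N = 7474/28789 = 0.25961305.
SE_no-fpc = √(s²/n) = 1.7942017; SE_fpc = √((1−f)s²/n) = 1.5438341.
Ratio = √(1−f) = 0.86045741.

0.8605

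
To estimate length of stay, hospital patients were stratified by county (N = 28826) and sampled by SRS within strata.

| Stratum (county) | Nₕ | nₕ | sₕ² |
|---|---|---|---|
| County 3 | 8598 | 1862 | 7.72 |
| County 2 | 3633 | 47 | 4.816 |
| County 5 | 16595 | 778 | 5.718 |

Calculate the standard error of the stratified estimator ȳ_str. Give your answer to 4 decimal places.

0.0649

Var(ȳ_str) = Σₕ Wₕ²(1 − fₕ)sₕ²/nₕ with Wₕ = Nₕ/N, N = 28826.
County 3: Wₕ = 0.29827239; term = 0.29827239²·(1 − 0.21656199)·7.72/1862 = 2.8898039 × 10^-4.
County 2: Wₕ = 0.12603205; term = 0.12603205²·(1 − 0.01293697)·4.816/47 = 0.0016065548.
County 5: Wₕ = 0.57569555; term = 0.57569555²·(1 − 0.04688159)·5.718/778 = 0.0023216522.
Sum = 0.0042171874.
SE = √(0.0042171874) = 0.0649.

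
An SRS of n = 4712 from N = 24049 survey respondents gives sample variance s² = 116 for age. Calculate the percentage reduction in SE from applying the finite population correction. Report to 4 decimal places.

f = n/N = 4712/24049 = 0.19593330.
SE_no-fpc = √(s²/n) = 0.15690123; SE_fpc = √((1−f)s²/n) = 0.14069297.
Ratio = √(1−f) = 0.89669766. Reduction = 100·(1 − 0.89669766) = 10.3302%.

10.3302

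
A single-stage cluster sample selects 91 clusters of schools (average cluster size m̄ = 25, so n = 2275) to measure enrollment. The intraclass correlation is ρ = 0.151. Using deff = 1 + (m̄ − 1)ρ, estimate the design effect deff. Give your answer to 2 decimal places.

4.62

deff = 1 + (25 − 1)·0.151 = 1 + 3.624 = 4.624.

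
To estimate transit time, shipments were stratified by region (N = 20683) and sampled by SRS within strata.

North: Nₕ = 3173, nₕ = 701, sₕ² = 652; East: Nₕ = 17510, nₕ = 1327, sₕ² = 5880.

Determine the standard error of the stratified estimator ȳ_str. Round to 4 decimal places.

1.7182

Var(ȳ_str) = Σₕ Wₕ²(1 − fₕ)sₕ²/nₕ with Wₕ = Nₕ/N, N = 20683.
North: Wₕ = 0.15341101; term = 0.15341101²·(1 − 0.22092657)·652/701 = 0.017053796.
East: Wₕ = 0.84658899; term = 0.84658899²·(1 − 0.07578527)·5880/1327 = 2.9351109.
Sum = 2.9521647.
SE = √(2.9521647) = 1.7182.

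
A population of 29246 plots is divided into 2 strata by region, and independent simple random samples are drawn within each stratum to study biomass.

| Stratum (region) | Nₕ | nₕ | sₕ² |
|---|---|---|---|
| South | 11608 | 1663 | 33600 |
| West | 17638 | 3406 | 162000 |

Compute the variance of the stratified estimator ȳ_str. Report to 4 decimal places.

Var(ȳ_str) = Σₕ Wₕ²(1 − fₕ)sₕ²/nₕ with Wₕ = Nₕ/N, N = 29246.
South: Wₕ = 0.39690898; term = 0.39690898²·(1 − 0.14326327)·33600/1663 = 2.7269443.
West: Wₕ = 0.60309102; term = 0.60309102²·(1 − 0.19310579)·162000/3406 = 13.958948.
Sum = 16.685892.

16.6859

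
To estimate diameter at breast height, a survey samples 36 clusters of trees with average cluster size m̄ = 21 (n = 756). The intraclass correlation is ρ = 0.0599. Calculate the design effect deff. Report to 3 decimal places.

deff = 1 + (21 − 1)·0.0599 = 1 + 1.198 = 2.198.

2.198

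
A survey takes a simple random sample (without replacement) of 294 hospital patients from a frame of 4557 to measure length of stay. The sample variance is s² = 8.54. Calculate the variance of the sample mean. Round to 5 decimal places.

Under SRS without replacement, Var(ȳ) = (1 − f)·s²/n with f = n/N = 294/4557 = 0.06451613.
Var(ȳ) = (1 − 0.06451613)·8.54/294 = 0.93548387·0.029047619 = 0.027173579.

0.02717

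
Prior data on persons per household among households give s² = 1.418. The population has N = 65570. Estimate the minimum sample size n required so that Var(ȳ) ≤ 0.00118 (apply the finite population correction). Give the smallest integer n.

Without fpc, n₀ = s²/D = 1.418/0.00118 = 1201.6949.
With fpc, (1 − n/N)·s²/n ≤ D requires n ≥ n₀/(1 + n₀/N) = 1201.6949/(1 + 1201.6949/65570) = 1180.0679.
Rounding up, n = 1181.

1181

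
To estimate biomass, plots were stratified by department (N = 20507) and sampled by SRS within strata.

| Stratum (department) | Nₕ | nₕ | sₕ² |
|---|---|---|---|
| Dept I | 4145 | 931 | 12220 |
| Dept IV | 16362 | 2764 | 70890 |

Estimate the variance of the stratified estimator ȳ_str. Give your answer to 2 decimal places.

Var(ȳ_str) = Σₕ Wₕ²(1 − fₕ)sₕ²/nₕ with Wₕ = Nₕ/N, N = 20507.
Dept I: Wₕ = 0.20212610; term = 0.20212610²·(1 − 0.22460796)·12220/931 = 0.41580305.
Dept IV: Wₕ = 0.79787390; term = 0.79787390²·(1 − 0.16892800)·70890/2764 = 13.569196.
Sum = 13.984999.

13.98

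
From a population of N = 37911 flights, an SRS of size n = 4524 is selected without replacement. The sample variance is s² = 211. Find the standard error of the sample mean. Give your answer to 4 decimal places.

Under SRS without replacement, Var(ȳ) = (1 − f)·s²/n with f = n/N = 4524/37911 = 0.11933212.
Var(ȳ) = (1 − 0.11933212)·211/4524 = 0.88066788·0.046640141 = 0.041074475.
SE(ȳ) = √(0.041074475) = 0.2027.

0.2027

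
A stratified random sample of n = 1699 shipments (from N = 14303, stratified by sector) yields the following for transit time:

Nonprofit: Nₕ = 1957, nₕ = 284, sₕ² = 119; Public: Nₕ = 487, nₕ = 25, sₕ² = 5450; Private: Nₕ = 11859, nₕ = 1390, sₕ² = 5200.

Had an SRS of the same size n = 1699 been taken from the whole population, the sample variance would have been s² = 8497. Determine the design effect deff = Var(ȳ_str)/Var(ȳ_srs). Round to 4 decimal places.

0.5711

Var(ȳ_str) = Σ Wₕ²(1−fₕ)sₕ²/nₕ with Wₕ = Nₕ/14303:
  Nonprofit: (1957/14303)²·(1−284/1957)·119/284 = 0.0067059623
  Public: (487/14303)²·(1−25/487)·5450/25 = 0.23975803
  Private: (11859/14303)²·(1−1390/11859)·5200/1390 = 2.2703224
  → Var(ȳ_str) = 2.5167864.
Var(ȳ_srs) = (1 − 1699/14303)·8497/1699 = 4.407106.
deff = 2.5167864 / 4.407106 = 0.5711.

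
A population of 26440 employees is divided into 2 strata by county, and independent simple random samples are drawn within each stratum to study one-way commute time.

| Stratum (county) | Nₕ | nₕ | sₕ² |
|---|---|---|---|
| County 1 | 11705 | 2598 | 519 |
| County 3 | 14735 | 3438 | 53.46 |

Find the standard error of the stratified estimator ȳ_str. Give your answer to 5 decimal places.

0.18484

Var(ȳ_str) = Σₕ Wₕ²(1 − fₕ)sₕ²/nₕ with Wₕ = Nₕ/N, N = 26440.
County 1: Wₕ = 0.44270045; term = 0.44270045²·(1 − 0.22195643)·519/2598 = 0.030461555.
County 3: Wₕ = 0.55729955; term = 0.55729955²·(1 − 0.23332202)·53.46/3438 = 0.0037026567.
Sum = 0.034164212.
SE = √(0.034164212) = 0.18484.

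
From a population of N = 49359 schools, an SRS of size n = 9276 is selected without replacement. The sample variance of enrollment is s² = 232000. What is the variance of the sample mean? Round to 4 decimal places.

20.3105

Under SRS without replacement, Var(ȳ) = (1 − f)·s²/n with f = n/N = 9276/49359 = 0.18792925.
Var(ȳ) = (1 − 0.18792925)·232000/9276 = 0.81207075·25.010781 = 20.310523.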